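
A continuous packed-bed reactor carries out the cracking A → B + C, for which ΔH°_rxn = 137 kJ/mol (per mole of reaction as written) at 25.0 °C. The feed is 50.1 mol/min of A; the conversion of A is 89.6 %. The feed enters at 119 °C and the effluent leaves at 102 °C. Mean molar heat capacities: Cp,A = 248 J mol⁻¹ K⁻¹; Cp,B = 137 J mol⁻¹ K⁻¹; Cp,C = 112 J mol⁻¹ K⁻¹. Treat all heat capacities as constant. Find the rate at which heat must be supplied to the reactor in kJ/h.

Extent of reaction ξ = 0.896 × 50.1 = 44.89 mol/min
Reaction term: ξ·ΔH°_rxn = 44.89 × 137 = 6149.9 kJ/min
Sensible, feed 119→25 °C: -1167.9 kJ/min
Outlet flows (mol/min): A 5.2104, B 44.89, C 44.89
Sensible, products 25→102 °C: 960.17 kJ/min
Q = ΔH = 5942.1 kJ/min = 99.035 kW
Heat supplied = 356530 kJ/h

Q_in = 357000 kJ/h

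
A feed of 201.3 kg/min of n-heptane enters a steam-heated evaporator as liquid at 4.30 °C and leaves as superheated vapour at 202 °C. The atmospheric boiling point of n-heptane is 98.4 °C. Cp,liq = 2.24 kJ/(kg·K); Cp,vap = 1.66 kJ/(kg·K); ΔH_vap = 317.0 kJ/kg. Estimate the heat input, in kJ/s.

liquid 4.30→98.4 °C: 210.78 kJ/kg
vaporisation at 98.4 °C: 317 kJ/kg
vapour 98.4→202 °C: 171.98 kJ/kg
Δh = 210.78 + 317 + 171.98 = 699.76 kJ/kg
Q = ṁ·Δh = 201.3 kg/min × 699.76 kJ/kg = 140860 kJ/min
|Q| = 2347.7 kW

Q = 2350 kJ/s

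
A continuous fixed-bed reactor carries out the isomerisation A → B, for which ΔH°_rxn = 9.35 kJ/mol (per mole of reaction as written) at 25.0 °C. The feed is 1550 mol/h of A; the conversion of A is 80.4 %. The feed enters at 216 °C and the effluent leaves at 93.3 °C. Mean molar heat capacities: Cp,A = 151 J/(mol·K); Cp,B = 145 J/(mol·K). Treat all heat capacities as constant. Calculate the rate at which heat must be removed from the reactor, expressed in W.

Extent of reaction ξ = 0.804 × 1550 = 1246.2 mol/h
Reaction term: ξ·ΔH°_rxn = 1246.2 × 9.35 = 11652 kJ/h
Sensible, feed 216→25 °C: -44704 kJ/h
Outlet flows (mol/h): A 303.8, B 1246.2
Sensible, products 25→93.3 °C: 15475 kJ/h
Q = ΔH = -17577 kJ/h = -4.8824 kW
Heat removed = 4882.4 W

Q_out = 4880 W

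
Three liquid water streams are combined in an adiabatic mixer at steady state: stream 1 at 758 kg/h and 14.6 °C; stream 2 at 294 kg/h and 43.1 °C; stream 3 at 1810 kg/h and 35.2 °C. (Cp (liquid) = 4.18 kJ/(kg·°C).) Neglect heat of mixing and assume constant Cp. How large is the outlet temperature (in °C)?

Adiabatic, steady state ⇒ Σ ṁᵢCp,ᵢ(T_out − Tᵢ) = 0
Σ ṁᵢCp,ᵢTᵢ = 758×4.18×14.6 + 294×4.18×43.1 + 1810×4.18×35.2 = 365540
Σ ṁᵢCp,ᵢ = 758×4.18 + 294×4.18 + 1810×4.18 = 11963
T_out = 365540 / 11963 = 30.556 °C

T_out = 30.6 °C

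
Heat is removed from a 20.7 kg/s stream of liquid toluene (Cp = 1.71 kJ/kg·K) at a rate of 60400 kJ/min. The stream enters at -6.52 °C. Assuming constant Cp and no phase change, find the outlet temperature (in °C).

Q = 60400 kJ/min = 1006.7 kJ/s
ΔT = Q/(ṁ·Cp) = 1006.7/(20.7×1.71) = 28.439 K
T_out = -6.52 − 28.439 = -34.959 °C

T_out = -35.0 °C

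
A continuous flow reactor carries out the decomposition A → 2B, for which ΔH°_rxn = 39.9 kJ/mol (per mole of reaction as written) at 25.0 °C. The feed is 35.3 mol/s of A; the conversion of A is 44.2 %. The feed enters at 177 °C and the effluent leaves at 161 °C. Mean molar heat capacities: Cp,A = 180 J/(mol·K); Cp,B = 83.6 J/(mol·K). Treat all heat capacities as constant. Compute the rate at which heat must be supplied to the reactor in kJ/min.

Extent of reaction ξ = 0.442 × 35.3 = 15.603 mol/s
Reaction term: ξ·ΔH°_rxn = 15.603 × 39.9 = 622.54 kJ/s
Sensible, feed 177→25 °C: -965.81 kJ/s
Outlet flows (mol/s): A 19.697, B 31.205
Sensible, products 25→161 °C: 836.98 kJ/s
Q = ΔH = 493.72 kJ/s = 493.72 kW
Heat supplied = 29623 kJ/min

Q_in = 29600 kJ/min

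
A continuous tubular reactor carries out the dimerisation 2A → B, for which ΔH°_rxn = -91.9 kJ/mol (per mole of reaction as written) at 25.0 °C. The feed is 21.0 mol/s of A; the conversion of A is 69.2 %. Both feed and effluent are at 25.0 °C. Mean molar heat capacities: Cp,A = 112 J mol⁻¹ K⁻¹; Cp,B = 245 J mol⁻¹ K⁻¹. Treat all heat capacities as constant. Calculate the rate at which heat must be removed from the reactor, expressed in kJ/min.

Extent of reaction ξ = 0.692 × 21.0 / 2 = 7.266 mol/s
Reaction term: ξ·ΔH°_rxn = 7.266 × -91.9 = -667.75 kJ/s
Q = ΔH = -667.75 kJ/s = -667.75 kW
Heat removed = 40065 kJ/min

Q_out = 40100 kJ/min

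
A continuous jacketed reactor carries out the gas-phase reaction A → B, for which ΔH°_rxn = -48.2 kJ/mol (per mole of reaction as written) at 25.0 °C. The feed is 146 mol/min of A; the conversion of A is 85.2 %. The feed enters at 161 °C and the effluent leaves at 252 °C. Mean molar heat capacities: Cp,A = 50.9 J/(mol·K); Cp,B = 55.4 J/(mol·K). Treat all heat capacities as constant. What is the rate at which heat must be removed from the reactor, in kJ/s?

Q_out = 86.5 kJ/s

Extent of reaction ξ = 0.852 × 146 = 124.39 mol/min
Reaction term: ξ·ΔH°_rxn = 124.39 × -48.2 = -5995.7 kJ/min
Sensible, feed 161→25 °C: -1010.7 kJ/min
Outlet flows (mol/min): A 21.608, B 124.39
Sensible, products 25→252 °C: 1814 kJ/min
Q = ΔH = -5192.4 kJ/min = -86.54 kW
Heat removed = 86.54 kJ/s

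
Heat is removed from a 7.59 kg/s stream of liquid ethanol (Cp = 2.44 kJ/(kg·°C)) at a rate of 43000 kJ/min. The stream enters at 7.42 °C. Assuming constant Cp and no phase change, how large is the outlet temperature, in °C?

T_out = -31.3 °C

Q = 43000 kJ/min = 716.67 kJ/s
ΔT = Q/(ṁ·Cp) = 716.67/(7.59×2.44) = 38.698 K
T_out = 7.42 − 38.698 = -31.278 °C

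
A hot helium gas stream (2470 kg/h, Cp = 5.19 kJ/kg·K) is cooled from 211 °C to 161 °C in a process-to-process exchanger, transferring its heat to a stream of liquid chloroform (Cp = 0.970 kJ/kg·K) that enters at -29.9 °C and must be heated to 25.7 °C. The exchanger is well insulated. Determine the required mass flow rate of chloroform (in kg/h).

Heat released by hot stream: Q = 2470 × 5.19 × (211 − 161) = 640960 kJ/h
Energy balance on cold side (adiabatic exchanger): Q = ṁ_c·Cp_c·(T_c,out − T_c,in)
ṁ_c = 640960 / [0.970 × (25.7 − -29.9)] = 11885 kg/h

ṁ_c = 11900 kg/h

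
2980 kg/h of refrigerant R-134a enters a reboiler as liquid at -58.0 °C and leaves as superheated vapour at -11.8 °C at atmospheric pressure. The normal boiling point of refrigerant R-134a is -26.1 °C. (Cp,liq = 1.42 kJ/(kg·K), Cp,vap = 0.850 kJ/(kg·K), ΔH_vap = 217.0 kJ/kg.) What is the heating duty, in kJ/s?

liquid -58.0→-26.1 °C: 45.298 kJ/kg
vaporisation at -26.1 °C: 217 kJ/kg
vapour -26.1→-11.8 °C: 12.155 kJ/kg
Δh = 45.298 + 217 + 12.155 = 274.45 kJ/kg
Q = ṁ·Δh = 2980 kg/h × 274.45 kJ/kg = 817870 kJ/h
|Q| = 227.19 kW

Q = 227 kJ/s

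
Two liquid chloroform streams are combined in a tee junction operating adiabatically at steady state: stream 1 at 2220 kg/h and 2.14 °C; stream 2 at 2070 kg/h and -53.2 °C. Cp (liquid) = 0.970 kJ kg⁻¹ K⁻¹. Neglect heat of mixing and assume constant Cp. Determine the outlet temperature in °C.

No heat crosses the boundary, so H_out = H_in.
T_out = Σ ṁᵢCp,ᵢTᵢ / Σ ṁᵢCp,ᵢ
      = -102210 / 4161.3 = -24.563 °C

T_out = -24.6 °C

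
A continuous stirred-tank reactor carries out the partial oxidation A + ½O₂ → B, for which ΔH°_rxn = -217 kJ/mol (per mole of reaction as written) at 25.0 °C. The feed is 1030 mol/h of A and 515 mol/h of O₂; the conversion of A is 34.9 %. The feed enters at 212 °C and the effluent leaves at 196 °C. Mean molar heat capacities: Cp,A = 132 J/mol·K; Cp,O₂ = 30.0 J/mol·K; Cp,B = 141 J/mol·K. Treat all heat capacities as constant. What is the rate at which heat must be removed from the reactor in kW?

Q_out = 22.4 kW

Extent of reaction ξ = 0.349 × 1030 = 359.47 mol/h
Reaction term: ξ·ΔH°_rxn = 359.47 × -217 = -78005 kJ/h
Sensible, feed 212→25 °C: -28314 kJ/h
Outlet flows (mol/h): A 670.53, O₂ 335.26, B 359.47
Sensible, products 25→196 °C: 25522 kJ/h
Q = ΔH = -80796 kJ/h = -22.443 kW
Heat removed = 22.443 kW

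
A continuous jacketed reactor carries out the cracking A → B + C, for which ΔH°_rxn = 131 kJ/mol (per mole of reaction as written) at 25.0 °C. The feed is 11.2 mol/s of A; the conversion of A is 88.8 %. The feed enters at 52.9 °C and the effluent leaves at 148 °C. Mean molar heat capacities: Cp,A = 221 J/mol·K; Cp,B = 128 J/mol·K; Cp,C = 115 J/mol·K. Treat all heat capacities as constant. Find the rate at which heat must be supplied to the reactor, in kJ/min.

Extent of reaction ξ = 0.888 × 11.2 = 9.9456 mol/s
Reaction term: ξ·ΔH°_rxn = 9.9456 × 131 = 1302.9 kJ/s
Sensible, feed 52.9→25 °C: -69.058 kJ/s
Outlet flows (mol/s): A 1.2544, B 9.9456, C 9.9456
Sensible, products 25→148 °C: 331.36 kJ/s
Q = ΔH = 1565.2 kJ/s = 1565.2 kW
Heat supplied = 93911 kJ/min

Q_in = 93900 kJ/min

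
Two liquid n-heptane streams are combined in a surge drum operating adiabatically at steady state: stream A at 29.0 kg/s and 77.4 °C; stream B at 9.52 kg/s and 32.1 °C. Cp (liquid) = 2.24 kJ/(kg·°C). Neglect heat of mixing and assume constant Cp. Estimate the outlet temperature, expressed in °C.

Adiabatic, steady state ⇒ Σ ṁᵢCp,ᵢ(T_out − Tᵢ) = 0
T_out = Σ ṁᵢCp,ᵢTᵢ / Σ ṁᵢCp,ᵢ
      = 5712.4 / 86.285 = 66.204 °C

T_out = 66.2 °C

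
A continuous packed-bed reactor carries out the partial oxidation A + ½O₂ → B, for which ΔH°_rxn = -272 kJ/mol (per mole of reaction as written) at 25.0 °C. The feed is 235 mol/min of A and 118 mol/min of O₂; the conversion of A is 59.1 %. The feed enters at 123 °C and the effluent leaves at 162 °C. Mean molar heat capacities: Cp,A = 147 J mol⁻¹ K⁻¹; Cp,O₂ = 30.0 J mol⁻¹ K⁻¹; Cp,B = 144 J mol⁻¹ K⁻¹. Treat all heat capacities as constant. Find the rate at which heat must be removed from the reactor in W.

Extent of reaction ξ = 0.591 × 235 = 138.88 mol/min
Reaction term: ξ·ΔH°_rxn = 138.88 × -272 = -37777 kJ/min
Sensible, feed 123→25 °C: -3732.3 kJ/min
Outlet flows (mol/min): A 96.115, O₂ 48.558, B 138.88
Sensible, products 25→162 °C: 4875.2 kJ/min
Q = ΔH = -36634 kJ/min = -610.56 kW
Heat removed = 610560 W

Q_out = 611000 W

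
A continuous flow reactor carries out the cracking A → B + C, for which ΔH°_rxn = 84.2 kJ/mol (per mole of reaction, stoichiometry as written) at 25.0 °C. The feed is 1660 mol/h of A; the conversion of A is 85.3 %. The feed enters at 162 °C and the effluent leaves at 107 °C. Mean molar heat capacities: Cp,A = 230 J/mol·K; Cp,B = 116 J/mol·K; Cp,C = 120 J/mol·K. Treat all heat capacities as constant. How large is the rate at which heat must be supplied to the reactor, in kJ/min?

Extent of reaction ξ = 0.853 × 1660 = 1416 mol/h
Reaction term: ξ·ΔH°_rxn = 1416 × 84.2 = 119230 kJ/h
Sensible, feed 162→25 °C: -52307 kJ/h
Outlet flows (mol/h): A 244.02, B 1416, C 1416
Sensible, products 25→107 °C: 32004 kJ/h
Q = ΔH = 98923 kJ/h = 27.479 kW
Heat supplied = 1648.7 kJ/min

Q_in = 1650 kJ/min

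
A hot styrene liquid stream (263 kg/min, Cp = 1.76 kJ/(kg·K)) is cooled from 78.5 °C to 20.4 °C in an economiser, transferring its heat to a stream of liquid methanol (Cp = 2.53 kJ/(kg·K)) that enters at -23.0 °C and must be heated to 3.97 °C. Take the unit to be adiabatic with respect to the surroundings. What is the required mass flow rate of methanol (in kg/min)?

Heat released by hot stream: Q = 263 × 1.76 × (78.5 − 20.4) = 26893 kJ/min
Energy balance on cold side (adiabatic exchanger): Q = ṁ_c·Cp_c·(T_c,out − T_c,in)
ṁ_c = 26893 / [2.53 × (3.97 − -23.0)] = 394.13 kg/min

ṁ_c = 394 kg/min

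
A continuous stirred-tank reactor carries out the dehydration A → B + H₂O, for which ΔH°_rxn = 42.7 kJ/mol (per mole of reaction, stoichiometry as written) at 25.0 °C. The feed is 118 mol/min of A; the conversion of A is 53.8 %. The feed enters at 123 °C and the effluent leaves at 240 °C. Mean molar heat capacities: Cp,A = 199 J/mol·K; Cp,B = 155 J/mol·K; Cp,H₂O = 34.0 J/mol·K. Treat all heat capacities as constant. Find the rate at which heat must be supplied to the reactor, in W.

Extent of reaction ξ = 0.538 × 118 = 63.484 mol/min
Reaction term: ξ·ΔH°_rxn = 63.484 × 42.7 = 2710.8 kJ/min
Sensible, feed 123→25 °C: -2301.2 kJ/min
Outlet flows (mol/min): A 54.516, B 63.484, H₂O 63.484
Sensible, products 25→240 °C: 4912.1 kJ/min
Q = ΔH = 5321.7 kJ/min = 88.695 kW
Heat supplied = 88695 W

Q_in = 88700 W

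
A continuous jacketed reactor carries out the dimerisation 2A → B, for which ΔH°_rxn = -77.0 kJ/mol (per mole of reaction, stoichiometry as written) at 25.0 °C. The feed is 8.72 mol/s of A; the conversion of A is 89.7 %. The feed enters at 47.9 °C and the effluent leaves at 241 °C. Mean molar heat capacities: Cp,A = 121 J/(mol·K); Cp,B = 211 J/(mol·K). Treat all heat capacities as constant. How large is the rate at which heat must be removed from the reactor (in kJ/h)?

Q_out = 445000 kJ/h

Extent of reaction ξ = 0.897 × 8.72 / 2 = 3.9109 mol/s
Reaction term: ξ·ΔH°_rxn = 3.9109 × -77.0 = -301.14 kJ/s
Sensible, feed 47.9→25 °C: -24.162 kJ/s
Outlet flows (mol/s): A 0.89816, B 3.9109
Sensible, products 25→241 °C: 201.72 kJ/s
Q = ΔH = -123.58 kJ/s = -123.58 kW
Heat removed = 444900 kJ/h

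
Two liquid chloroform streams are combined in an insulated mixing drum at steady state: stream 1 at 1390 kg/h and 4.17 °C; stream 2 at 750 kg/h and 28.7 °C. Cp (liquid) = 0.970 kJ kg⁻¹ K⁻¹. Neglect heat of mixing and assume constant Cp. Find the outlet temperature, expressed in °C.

T_out = 12.8 °C

Adiabatic, steady state ⇒ Σ ṁᵢCp,ᵢ(T_out − Tᵢ) = 0
Σ ṁᵢCp,ᵢTᵢ = 1390×0.970×4.17 + 750×0.970×28.7 = 26502
Σ ṁᵢCp,ᵢ = 1390×0.970 + 750×0.970 = 2075.8
T_out = 26502 / 2075.8 = 12.767 °C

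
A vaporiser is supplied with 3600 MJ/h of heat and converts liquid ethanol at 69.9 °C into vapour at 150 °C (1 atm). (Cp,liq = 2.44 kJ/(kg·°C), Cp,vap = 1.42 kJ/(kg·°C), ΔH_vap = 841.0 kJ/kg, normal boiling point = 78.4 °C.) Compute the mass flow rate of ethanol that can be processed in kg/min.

Δh = 2.44×(78.4−69.9) + 841.0 + 1.42×(150−78.4) = 963.41 kJ/kg
Q = 3600 MJ/h = 1000 kJ/s = 60000 kJ/min
ṁ = Q/Δh = 60000 / 963.41 = 62.279 kg/min

ṁ = 62.3 kg/min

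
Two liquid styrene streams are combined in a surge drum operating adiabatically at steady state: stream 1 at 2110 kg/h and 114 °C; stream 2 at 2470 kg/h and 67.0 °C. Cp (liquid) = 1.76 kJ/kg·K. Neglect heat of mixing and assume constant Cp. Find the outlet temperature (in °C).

T_out = 88.7 °C

No heat crosses the boundary, so H_out = H_in.
Σ ṁᵢCp,ᵢTᵢ = 2110×1.76×114 + 2470×1.76×67.0 = 714610
Σ ṁᵢCp,ᵢ = 2110×1.76 + 2470×1.76 = 8060.8
T_out = 714610 / 8060.8 = 88.653 °C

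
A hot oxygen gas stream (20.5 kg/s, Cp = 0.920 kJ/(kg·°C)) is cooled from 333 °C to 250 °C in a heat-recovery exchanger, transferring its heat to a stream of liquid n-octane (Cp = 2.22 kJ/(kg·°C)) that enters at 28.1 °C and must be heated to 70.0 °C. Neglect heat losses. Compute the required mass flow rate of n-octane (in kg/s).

ṁ_c = 16.8 kg/s

Heat released by hot stream: Q = 20.5 × 0.920 × (333 − 250) = 1565.4 kJ/s
Energy balance on cold side (adiabatic exchanger): Q = ṁ_c·Cp_c·(T_c,out − T_c,in)
ṁ_c = 1565.4 / [2.22 × (70.0 − 28.1)] = 16.829 kg/s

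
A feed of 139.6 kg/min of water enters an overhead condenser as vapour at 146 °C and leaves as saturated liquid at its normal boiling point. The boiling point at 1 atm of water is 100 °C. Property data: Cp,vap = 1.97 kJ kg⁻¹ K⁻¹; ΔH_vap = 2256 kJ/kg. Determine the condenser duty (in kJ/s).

vapour 146→100 °C: -90.62 kJ/kg
condensation at 100 °C: -2256 kJ/kg
Δh = -90.62 + -2256 = -2346.6 kJ/kg
Q = ṁ·Δh = 139.6 kg/min × -2346.6 kJ/kg = -327590 kJ/min
|Q| = 5459.8 kW

Q_c = 5460 kJ/s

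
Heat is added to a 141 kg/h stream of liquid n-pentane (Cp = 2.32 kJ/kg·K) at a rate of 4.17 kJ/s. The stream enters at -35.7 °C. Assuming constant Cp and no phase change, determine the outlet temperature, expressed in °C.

T_out = 10.2 °C

Q = 4.17 kJ/s = 15012 kJ/h
ΔT = Q/(ṁ·Cp) = 15012/(141×2.32) = 45.891 K
T_out = -35.7 + 45.891 = 10.191 °C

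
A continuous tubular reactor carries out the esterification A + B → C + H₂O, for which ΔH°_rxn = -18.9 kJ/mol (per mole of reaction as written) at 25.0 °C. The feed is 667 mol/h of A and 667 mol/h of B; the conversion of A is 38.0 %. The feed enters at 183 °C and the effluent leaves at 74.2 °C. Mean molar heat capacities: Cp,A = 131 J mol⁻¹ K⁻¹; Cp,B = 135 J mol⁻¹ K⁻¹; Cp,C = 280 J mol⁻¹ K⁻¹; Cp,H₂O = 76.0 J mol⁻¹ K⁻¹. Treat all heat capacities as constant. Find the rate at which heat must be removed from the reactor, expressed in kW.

Extent of reaction ξ = 0.380 × 667 = 253.46 mol/h
Reaction term: ξ·ΔH°_rxn = 253.46 × -18.9 = -4790.4 kJ/h
Sensible, feed 183→25 °C: -28033 kJ/h
Outlet flows (mol/h): A 413.54, B 413.54, C 253.46, H₂O 253.46
Sensible, products 25→74.2 °C: 9851.5 kJ/h
Q = ΔH = -22972 kJ/h = -6.381 kW
Heat removed = 6.381 kW

Q_out = 6.38 kW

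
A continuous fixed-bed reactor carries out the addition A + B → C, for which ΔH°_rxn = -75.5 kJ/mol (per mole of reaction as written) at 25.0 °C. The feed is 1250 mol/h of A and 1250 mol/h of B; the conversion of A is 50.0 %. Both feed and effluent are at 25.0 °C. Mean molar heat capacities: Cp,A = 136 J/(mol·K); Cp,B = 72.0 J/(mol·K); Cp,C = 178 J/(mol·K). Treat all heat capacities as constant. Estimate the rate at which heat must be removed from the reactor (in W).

Extent of reaction ξ = 0.500 × 1250 = 625 mol/h
Reaction term: ξ·ΔH°_rxn = 625 × -75.5 = -47188 kJ/h
Q = ΔH = -47188 kJ/h = -13.108 kW
Heat removed = 13108 W

Q_out = 13100 W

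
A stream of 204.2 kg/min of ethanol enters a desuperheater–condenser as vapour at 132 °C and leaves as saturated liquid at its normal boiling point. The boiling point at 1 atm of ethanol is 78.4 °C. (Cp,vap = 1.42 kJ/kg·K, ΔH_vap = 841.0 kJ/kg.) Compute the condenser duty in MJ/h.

Q_c = 11200 MJ/h

vapour 132→78.4 °C: -76.112 kJ/kg
condensation at 78.4 °C: -841 kJ/kg
Δh = -76.112 + -841 = -917.11 kJ/kg
Q = ṁ·Δh = 204.2 kg/min × -917.11 kJ/kg = -187270 kJ/min
|Q| = 3121.2 kW = 11236 MJ/h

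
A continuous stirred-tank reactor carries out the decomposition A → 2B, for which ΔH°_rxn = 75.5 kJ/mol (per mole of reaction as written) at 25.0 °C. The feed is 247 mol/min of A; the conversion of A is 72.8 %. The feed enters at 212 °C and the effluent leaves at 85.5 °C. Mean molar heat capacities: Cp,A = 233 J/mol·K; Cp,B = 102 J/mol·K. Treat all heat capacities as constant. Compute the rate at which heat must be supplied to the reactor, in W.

Q_in = 99700 W

Extent of reaction ξ = 0.728 × 247 = 179.82 mol/min
Reaction term: ξ·ΔH°_rxn = 179.82 × 75.5 = 13576 kJ/min
Sensible, feed 212→25 °C: -10762 kJ/min
Outlet flows (mol/min): A 67.184, B 359.63
Sensible, products 25→85.5 °C: 3166.3 kJ/min
Q = ΔH = 5980.4 kJ/min = 99.674 kW
Heat supplied = 99674 W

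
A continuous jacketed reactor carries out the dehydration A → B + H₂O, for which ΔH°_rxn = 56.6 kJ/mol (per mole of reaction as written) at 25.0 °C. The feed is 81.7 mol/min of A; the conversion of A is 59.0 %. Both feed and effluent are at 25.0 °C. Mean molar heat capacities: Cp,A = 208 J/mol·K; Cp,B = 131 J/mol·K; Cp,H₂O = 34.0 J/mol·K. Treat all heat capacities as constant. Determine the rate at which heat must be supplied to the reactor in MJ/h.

Extent of reaction ξ = 0.590 × 81.7 = 48.203 mol/min
Reaction term: ξ·ΔH°_rxn = 48.203 × 56.6 = 2728.3 kJ/min
Q = ΔH = 2728.3 kJ/min = 45.471 kW
Heat supplied = 163.7 MJ/h

Q_in = 164 MJ/h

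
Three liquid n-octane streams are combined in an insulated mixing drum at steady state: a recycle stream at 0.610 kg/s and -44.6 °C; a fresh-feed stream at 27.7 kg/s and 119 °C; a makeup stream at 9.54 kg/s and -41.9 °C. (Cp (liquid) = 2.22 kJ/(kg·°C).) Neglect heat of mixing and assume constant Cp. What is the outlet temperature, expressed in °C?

T_out = 75.8 °C

No heat crosses the boundary, so H_out = H_in.
T_out = Σ ṁᵢCp,ᵢTᵢ / Σ ṁᵢCp,ᵢ
      = 6370 / 84.027 = 75.809 °C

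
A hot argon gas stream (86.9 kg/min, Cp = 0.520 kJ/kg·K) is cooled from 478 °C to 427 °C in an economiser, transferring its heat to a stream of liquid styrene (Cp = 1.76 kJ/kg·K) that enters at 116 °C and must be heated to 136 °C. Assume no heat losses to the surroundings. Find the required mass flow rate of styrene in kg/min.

ṁ_c = 65.5 kg/min

Heat released by hot stream: Q = 86.9 × 0.520 × (478 − 427) = 2304.6 kJ/min
Energy balance on cold side (adiabatic exchanger): Q = ṁ_c·Cp_c·(T_c,out − T_c,in)
ṁ_c = 2304.6 / [1.76 × (136 − 116)] = 65.471 kg/min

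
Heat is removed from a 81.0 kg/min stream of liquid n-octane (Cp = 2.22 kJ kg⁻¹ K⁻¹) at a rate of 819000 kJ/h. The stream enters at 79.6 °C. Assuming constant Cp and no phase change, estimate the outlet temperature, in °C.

Q = 819000 kJ/h = 13650 kJ/min
ΔT = Q/(ṁ·Cp) = 13650/(81.0×2.22) = 75.909 K
T_out = 79.6 − 75.909 = 3.6908 °C

T_out = 3.69 °C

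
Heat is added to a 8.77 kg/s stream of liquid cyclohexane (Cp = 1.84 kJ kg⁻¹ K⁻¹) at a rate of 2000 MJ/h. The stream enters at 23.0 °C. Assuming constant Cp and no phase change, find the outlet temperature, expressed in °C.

Q = 2000 MJ/h = 555.56 kJ/s
ΔT = Q/(ṁ·Cp) = 555.56/(8.77×1.84) = 34.428 K
T_out = 23.0 + 34.428 = 57.428 °C

T_out = 57.4 °C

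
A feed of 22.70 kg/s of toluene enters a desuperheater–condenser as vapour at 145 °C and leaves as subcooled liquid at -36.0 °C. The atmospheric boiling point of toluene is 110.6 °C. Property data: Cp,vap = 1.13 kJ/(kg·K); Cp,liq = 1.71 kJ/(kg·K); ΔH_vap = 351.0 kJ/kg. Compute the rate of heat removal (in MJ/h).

Q_c = 52300 MJ/h

vapour 145→110.6 °C: -38.872 kJ/kg
condensation at 110.6 °C: -351 kJ/kg
liquid 110.6→-36.0 °C: -250.69 kJ/kg
Δh = -38.872 + -351 + -250.69 = -640.56 kJ/kg
Q = ṁ·Δh = 22.70 kg/s × -640.56 kJ/kg = -14541 kJ/s
|Q| = 14541 kW = 52346 MJ/h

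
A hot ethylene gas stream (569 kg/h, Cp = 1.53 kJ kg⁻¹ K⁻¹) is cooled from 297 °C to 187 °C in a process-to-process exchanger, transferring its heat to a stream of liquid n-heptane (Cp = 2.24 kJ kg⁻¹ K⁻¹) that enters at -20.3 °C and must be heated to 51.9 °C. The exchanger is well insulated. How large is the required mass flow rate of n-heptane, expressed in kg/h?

ṁ_c = 592 kg/h

Heat released by hot stream: Q = 569 × 1.53 × (297 − 187) = 95763 kJ/h
Energy balance on cold side (adiabatic exchanger): Q = ṁ_c·Cp_c·(T_c,out − T_c,in)
ṁ_c = 95763 / [2.24 × (51.9 − -20.3)] = 592.12 kg/h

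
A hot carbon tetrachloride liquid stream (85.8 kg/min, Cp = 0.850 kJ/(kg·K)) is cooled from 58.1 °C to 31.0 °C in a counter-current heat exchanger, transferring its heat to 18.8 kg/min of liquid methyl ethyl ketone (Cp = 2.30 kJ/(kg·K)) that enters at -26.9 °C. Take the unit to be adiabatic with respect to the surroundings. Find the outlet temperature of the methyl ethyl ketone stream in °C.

Heat released by hot stream: Q = 85.8 × 0.850 × (58.1 − 31.0) = 1976.4 kJ/min
Energy balance on cold side (adiabatic exchanger): Q = ṁ_c·Cp_c·(T_c,out − T_c,in)
T_c,out = -26.9 + 1976.4/(18.8 × 2.30) = 18.808 °C

T_c,out = 18.8 °C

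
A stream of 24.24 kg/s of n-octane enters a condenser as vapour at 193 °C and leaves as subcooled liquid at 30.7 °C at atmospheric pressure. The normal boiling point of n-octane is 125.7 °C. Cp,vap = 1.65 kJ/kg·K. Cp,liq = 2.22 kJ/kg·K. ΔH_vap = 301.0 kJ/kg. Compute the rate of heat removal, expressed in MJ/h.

Q_c = 54400 MJ/h

vapour 193→125.7 °C: -111.04 kJ/kg
condensation at 125.7 °C: -301 kJ/kg
liquid 125.7→30.7 °C: -210.9 kJ/kg
Δh = -111.04 + -301 + -210.9 = -622.94 kJ/kg
Q = ṁ·Δh = 24.24 kg/s × -622.94 kJ/kg = -15100 kJ/s
|Q| = 15100 kW = 54361 MJ/h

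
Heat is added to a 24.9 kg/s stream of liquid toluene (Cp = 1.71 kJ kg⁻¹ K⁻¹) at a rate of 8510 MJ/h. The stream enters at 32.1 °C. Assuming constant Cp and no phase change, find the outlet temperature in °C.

T_out = 87.6 °C

Q = 8510 MJ/h = 2363.9 kJ/s
ΔT = Q/(ṁ·Cp) = 2363.9/(24.9×1.71) = 55.518 K
T_out = 32.1 + 55.518 = 87.618 °C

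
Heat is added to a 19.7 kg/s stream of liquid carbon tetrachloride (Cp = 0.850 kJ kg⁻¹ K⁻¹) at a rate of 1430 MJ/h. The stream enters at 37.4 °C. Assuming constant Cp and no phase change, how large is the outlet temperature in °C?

T_out = 61.1 °C

Q = 1430 MJ/h = 397.22 kJ/s
ΔT = Q/(ṁ·Cp) = 397.22/(19.7×0.850) = 23.722 K
T_out = 37.4 + 23.722 = 61.122 °C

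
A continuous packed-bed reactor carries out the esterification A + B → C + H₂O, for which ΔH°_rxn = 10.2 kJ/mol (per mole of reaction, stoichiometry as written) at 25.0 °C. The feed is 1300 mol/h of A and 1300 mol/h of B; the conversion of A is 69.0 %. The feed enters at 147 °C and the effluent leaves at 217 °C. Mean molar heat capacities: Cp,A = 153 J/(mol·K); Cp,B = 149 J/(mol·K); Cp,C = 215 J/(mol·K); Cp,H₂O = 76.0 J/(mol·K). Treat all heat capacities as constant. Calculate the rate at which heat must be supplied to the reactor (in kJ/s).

Extent of reaction ξ = 0.690 × 1300 = 897 mol/h
Reaction term: ξ·ΔH°_rxn = 897 × 10.2 = 9149.4 kJ/h
Sensible, feed 147→25 °C: -47897 kJ/h
Outlet flows (mol/h): A 403, B 403, C 897, H₂O 897
Sensible, products 25→217 °C: 73485 kJ/h
Q = ΔH = 34737 kJ/h = 9.6491 kW
Heat supplied = 9.6491 kJ/s

Q_in = 9.65 kJ/s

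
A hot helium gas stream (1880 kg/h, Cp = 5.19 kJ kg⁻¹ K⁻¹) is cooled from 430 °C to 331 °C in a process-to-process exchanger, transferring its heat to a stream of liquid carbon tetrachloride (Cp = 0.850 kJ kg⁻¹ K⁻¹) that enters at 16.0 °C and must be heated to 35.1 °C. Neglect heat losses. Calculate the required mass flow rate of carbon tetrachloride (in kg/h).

ṁ_c = 59500 kg/h

Heat released by hot stream: Q = 1880 × 5.19 × (430 − 331) = 965960 kJ/h
Energy balance on cold side (adiabatic exchanger): Q = ṁ_c·Cp_c·(T_c,out − T_c,in)
ṁ_c = 965960 / [0.850 × (35.1 − 16.0)] = 59499 kg/h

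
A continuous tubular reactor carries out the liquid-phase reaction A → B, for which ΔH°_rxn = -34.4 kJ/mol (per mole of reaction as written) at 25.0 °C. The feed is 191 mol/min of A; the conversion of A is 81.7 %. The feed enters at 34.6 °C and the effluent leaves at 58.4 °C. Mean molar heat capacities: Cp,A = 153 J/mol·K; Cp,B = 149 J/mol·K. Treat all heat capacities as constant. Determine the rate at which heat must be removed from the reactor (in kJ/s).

Q_out = 78.2 kJ/s

Extent of reaction ξ = 0.817 × 191 = 156.05 mol/min
Reaction term: ξ·ΔH°_rxn = 156.05 × -34.4 = -5368 kJ/min
Sensible, feed 34.6→25 °C: -280.54 kJ/min
Outlet flows (mol/min): A 34.953, B 156.05
Sensible, products 25→58.4 °C: 955.2 kJ/min
Q = ΔH = -4693.4 kJ/min = -78.223 kW
Heat removed = 78.223 kJ/s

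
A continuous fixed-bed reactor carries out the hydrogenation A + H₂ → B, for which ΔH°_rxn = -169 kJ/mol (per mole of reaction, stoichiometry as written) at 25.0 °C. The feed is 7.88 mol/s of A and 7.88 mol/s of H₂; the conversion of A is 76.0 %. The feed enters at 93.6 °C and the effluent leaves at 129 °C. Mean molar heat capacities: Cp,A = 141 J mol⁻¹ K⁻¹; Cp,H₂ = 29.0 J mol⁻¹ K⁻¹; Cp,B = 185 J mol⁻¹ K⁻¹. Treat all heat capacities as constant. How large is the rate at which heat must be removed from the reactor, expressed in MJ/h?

Extent of reaction ξ = 0.760 × 7.88 = 5.9888 mol/s
Reaction term: ξ·ΔH°_rxn = 5.9888 × -169 = -1012.1 kJ/s
Sensible, feed 93.6→25 °C: -91.897 kJ/s
Outlet flows (mol/s): A 1.8912, H₂ 1.8912, B 5.9888
Sensible, products 25→129 °C: 148.66 kJ/s
Q = ΔH = -955.34 kJ/s = -955.34 kW
Heat removed = 3439.2 MJ/h

Q_out = 3440 MJ/h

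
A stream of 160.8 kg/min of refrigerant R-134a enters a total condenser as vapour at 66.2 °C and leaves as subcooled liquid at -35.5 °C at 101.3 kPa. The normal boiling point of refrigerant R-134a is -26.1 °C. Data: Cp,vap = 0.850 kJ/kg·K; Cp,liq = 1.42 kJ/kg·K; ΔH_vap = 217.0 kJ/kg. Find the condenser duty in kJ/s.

vapour 66.2→-26.1 °C: -78.455 kJ/kg
condensation at -26.1 °C: -217 kJ/kg
liquid -26.1→-35.5 °C: -13.348 kJ/kg
Δh = -78.455 + -217 + -13.348 = -308.8 kJ/kg
Q = ṁ·Δh = 160.8 kg/min × -308.8 kJ/kg = -49656 kJ/min
|Q| = 827.59 kW

Q_c = 828 kJ/s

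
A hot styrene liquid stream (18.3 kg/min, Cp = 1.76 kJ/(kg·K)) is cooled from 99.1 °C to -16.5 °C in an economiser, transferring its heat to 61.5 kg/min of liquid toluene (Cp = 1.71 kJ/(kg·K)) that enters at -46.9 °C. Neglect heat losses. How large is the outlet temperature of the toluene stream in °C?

T_c,out = -11.5 °C

Heat released by hot stream: Q = 18.3 × 1.76 × (99.1 − -16.5) = 3723.2 kJ/min
Energy balance on cold side (adiabatic exchanger): Q = ṁ_c·Cp_c·(T_c,out − T_c,in)
T_c,out = -46.9 + 3723.2/(61.5 × 1.71) = -11.496 °C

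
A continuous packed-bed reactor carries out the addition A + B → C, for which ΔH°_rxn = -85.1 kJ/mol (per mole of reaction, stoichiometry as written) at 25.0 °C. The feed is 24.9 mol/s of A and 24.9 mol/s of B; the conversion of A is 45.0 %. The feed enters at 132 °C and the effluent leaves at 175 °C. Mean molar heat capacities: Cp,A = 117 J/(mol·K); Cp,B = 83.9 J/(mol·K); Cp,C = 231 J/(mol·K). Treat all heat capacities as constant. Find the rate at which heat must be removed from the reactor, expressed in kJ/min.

Extent of reaction ξ = 0.450 × 24.9 = 11.205 mol/s
Reaction term: ξ·ΔH°_rxn = 11.205 × -85.1 = -953.55 kJ/s
Sensible, feed 132→25 °C: -535.26 kJ/s
Outlet flows (mol/s): A 13.695, B 13.695, C 11.205
Sensible, products 25→175 °C: 800.95 kJ/s
Q = ΔH = -687.85 kJ/s = -687.85 kW
Heat removed = 41271 kJ/min

Q_out = 41300 kJ/min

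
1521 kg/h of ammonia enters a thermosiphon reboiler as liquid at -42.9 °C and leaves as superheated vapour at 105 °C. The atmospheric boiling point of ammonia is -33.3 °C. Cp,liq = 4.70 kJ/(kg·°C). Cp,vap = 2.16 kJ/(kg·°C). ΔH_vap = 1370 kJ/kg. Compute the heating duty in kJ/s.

liquid -42.9→-33.3 °C: 45.12 kJ/kg
vaporisation at -33.3 °C: 1370 kJ/kg
vapour -33.3→105 °C: 298.73 kJ/kg
Δh = 45.12 + 1370 + 298.73 = 1713.8 kJ/kg
Q = ṁ·Δh = 1521 kg/h × 1713.8 kJ/kg = 2.6068e+06 kJ/h
|Q| = 724.1 kW

Q = 724 kJ/s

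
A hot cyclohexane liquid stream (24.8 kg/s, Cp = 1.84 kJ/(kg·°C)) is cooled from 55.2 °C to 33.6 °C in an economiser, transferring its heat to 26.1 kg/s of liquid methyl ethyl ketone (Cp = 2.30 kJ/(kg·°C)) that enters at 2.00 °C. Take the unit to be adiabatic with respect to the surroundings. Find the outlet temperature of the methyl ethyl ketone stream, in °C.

T_c,out = 18.4 °C

Heat released by hot stream: Q = 24.8 × 1.84 × (55.2 − 33.6) = 985.65 kJ/s
Energy balance on cold side (adiabatic exchanger): Q = ṁ_c·Cp_c·(T_c,out − T_c,in)
T_c,out = 2.00 + 985.65/(26.1 × 2.30) = 18.419 °C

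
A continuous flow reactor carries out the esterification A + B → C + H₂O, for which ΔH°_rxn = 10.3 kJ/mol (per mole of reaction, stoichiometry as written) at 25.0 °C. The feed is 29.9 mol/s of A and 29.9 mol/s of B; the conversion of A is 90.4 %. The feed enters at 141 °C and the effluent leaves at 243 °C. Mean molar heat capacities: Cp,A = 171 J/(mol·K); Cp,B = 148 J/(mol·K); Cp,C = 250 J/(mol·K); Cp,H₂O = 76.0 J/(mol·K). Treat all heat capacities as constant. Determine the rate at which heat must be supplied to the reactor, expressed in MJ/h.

Extent of reaction ξ = 0.904 × 29.9 = 27.03 mol/s
Reaction term: ξ·ΔH°_rxn = 27.03 × 10.3 = 278.4 kJ/s
Sensible, feed 141→25 °C: -1106.4 kJ/s
Outlet flows (mol/s): A 2.8704, B 2.8704, C 27.03, H₂O 27.03
Sensible, products 25→243 °C: 2120.6 kJ/s
Q = ΔH = 1292.5 kJ/s = 1292.5 kW
Heat supplied = 4653.1 MJ/h

Q_in = 4650 MJ/h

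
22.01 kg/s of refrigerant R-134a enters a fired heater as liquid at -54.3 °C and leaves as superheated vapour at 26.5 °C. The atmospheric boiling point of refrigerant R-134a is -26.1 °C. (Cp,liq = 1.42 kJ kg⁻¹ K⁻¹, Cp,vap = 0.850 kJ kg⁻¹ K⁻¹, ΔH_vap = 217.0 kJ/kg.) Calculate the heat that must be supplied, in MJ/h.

Q = 23900 MJ/h

liquid -54.3→-26.1 °C: 40.044 kJ/kg
vaporisation at -26.1 °C: 217 kJ/kg
vapour -26.1→26.5 °C: 44.71 kJ/kg
Δh = 40.044 + 217 + 44.71 = 301.75 kJ/kg
Q = ṁ·Δh = 22.01 kg/s × 301.75 kJ/kg = 6641.6 kJ/s
|Q| = 6641.6 kW = 23910 MJ/h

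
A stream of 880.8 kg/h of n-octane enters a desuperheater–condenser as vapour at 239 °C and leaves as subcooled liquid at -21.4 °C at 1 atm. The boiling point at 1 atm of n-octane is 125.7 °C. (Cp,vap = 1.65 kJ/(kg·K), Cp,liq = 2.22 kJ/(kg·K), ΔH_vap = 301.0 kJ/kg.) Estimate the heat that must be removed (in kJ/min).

vapour 239→125.7 °C: -186.94 kJ/kg
condensation at 125.7 °C: -301 kJ/kg
liquid 125.7→-21.4 °C: -326.56 kJ/kg
Δh = -186.94 + -301 + -326.56 = -814.51 kJ/kg
Q = ṁ·Δh = 880.8 kg/h × -814.51 kJ/kg = -717420 kJ/h
|Q| = 199.28 kW = 11957 kJ/min

Q_c = 12000 kJ/min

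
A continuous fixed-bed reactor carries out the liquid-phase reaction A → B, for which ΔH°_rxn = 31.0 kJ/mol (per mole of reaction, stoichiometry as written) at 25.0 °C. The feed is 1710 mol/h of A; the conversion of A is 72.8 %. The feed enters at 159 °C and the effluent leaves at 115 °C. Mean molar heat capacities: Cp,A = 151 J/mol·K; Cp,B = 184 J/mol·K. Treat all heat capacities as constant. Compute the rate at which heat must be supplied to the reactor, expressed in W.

Q_in = 8590 W

Extent of reaction ξ = 0.728 × 1710 = 1244.9 mol/h
Reaction term: ξ·ΔH°_rxn = 1244.9 × 31.0 = 38591 kJ/h
Sensible, feed 159→25 °C: -34600 kJ/h
Outlet flows (mol/h): A 465.12, B 1244.9
Sensible, products 25→115 °C: 26936 kJ/h
Q = ΔH = 30927 kJ/h = 8.5909 kW
Heat supplied = 8590.9 W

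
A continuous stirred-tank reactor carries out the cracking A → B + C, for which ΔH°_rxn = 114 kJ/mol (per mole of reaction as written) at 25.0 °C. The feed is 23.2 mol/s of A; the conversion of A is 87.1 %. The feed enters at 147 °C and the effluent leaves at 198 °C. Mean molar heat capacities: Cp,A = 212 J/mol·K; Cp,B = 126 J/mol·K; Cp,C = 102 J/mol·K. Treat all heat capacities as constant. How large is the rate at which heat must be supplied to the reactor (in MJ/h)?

Q_in = 9400 MJ/h

Extent of reaction ξ = 0.871 × 23.2 = 20.207 mol/s
Reaction term: ξ·ΔH°_rxn = 20.207 × 114 = 2303.6 kJ/s
Sensible, feed 147→25 °C: -600.04 kJ/s
Outlet flows (mol/s): A 2.9928, B 20.207, C 20.207
Sensible, products 25→198 °C: 906.82 kJ/s
Q = ΔH = 2610.4 kJ/s = 2610.4 kW
Heat supplied = 9397.4 MJ/h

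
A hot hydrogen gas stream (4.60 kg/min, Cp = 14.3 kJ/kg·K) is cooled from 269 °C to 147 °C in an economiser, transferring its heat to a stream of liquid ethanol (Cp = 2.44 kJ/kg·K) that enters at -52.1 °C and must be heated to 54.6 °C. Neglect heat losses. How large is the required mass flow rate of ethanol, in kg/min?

ṁ_c = 30.8 kg/min

Heat released by hot stream: Q = 4.60 × 14.3 × (269 − 147) = 8025.2 kJ/min
Energy balance on cold side (adiabatic exchanger): Q = ṁ_c·Cp_c·(T_c,out − T_c,in)
ṁ_c = 8025.2 / [2.44 × (54.6 − -52.1)] = 30.825 kg/min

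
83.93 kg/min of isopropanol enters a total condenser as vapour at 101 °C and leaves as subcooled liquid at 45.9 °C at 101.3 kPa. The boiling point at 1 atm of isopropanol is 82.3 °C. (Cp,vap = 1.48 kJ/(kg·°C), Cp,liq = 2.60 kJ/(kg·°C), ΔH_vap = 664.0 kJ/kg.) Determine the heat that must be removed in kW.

Q_c = 1100 kW

vapour 101→82.3 °C: -27.676 kJ/kg
condensation at 82.3 °C: -664 kJ/kg
liquid 82.3→45.9 °C: -94.64 kJ/kg
Δh = -27.676 + -664 + -94.64 = -786.32 kJ/kg
Q = ṁ·Δh = 83.93 kg/min × -786.32 kJ/kg = -65996 kJ/min
|Q| = 1099.9 kW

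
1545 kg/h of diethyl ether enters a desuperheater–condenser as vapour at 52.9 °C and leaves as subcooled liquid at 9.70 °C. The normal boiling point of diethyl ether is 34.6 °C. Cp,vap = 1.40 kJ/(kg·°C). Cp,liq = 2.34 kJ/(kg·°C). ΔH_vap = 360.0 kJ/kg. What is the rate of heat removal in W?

vapour 52.9→34.6 °C: -25.62 kJ/kg
condensation at 34.6 °C: -360 kJ/kg
liquid 34.6→9.70 °C: -58.266 kJ/kg
Δh = -25.62 + -360 + -58.266 = -443.89 kJ/kg
Q = ṁ·Δh = 1545 kg/h × -443.89 kJ/kg = -685800 kJ/h
|Q| = 190.5 kW = 190500 W

Q_c = 191000 W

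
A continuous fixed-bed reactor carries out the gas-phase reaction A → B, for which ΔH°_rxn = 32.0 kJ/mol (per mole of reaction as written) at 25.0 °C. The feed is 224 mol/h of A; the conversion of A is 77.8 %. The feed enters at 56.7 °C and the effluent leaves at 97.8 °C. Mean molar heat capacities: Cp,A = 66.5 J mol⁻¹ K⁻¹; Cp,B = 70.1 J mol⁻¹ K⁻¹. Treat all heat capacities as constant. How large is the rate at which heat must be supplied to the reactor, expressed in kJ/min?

Q_in = 104 kJ/min

Extent of reaction ξ = 0.778 × 224 = 174.27 mol/h
Reaction term: ξ·ΔH°_rxn = 174.27 × 32.0 = 5576.7 kJ/h
Sensible, feed 56.7→25 °C: -472.2 kJ/h
Outlet flows (mol/h): A 49.728, B 174.27
Sensible, products 25→97.8 °C: 1130.1 kJ/h
Q = ΔH = 6234.6 kJ/h = 1.7318 kW
Heat supplied = 103.91 kJ/min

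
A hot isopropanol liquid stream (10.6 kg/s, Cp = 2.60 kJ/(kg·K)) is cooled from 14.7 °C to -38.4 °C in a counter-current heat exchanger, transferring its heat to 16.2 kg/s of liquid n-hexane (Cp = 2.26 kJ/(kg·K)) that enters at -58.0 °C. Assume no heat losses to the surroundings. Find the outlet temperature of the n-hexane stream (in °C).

T_c,out = -18.0 °C

Heat released by hot stream: Q = 10.6 × 2.60 × (14.7 − -38.4) = 1463.4 kJ/s
Energy balance on cold side (adiabatic exchanger): Q = ṁ_c·Cp_c·(T_c,out − T_c,in)
T_c,out = -58.0 + 1463.4/(16.2 × 2.26) = -18.029 °C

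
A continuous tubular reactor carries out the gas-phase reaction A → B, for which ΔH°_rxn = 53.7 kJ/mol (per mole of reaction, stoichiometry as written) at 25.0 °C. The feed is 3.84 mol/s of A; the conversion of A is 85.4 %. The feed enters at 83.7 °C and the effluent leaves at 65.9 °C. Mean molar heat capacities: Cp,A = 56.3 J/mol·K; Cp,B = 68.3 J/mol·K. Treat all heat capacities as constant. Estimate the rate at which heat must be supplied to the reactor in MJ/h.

Extent of reaction ξ = 0.854 × 3.84 = 3.2794 mol/s
Reaction term: ξ·ΔH°_rxn = 3.2794 × 53.7 = 176.1 kJ/s
Sensible, feed 83.7→25 °C: -12.69 kJ/s
Outlet flows (mol/s): A 0.56064, B 3.2794
Sensible, products 25→65.9 °C: 10.452 kJ/s
Q = ΔH = 173.86 kJ/s = 173.86 kW
Heat supplied = 625.91 MJ/h

Q_in = 626 MJ/h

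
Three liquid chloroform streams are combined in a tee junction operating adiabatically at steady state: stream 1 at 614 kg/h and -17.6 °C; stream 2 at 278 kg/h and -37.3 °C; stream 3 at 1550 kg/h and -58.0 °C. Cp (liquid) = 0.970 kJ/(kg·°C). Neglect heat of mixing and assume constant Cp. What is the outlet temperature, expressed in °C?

T_out = -45.5 °C

No heat crosses the boundary, so H_out = H_in.
T_out = Σ ṁᵢCp,ᵢTᵢ / Σ ṁᵢCp,ᵢ
      = -107740 / 2368.7 = -45.486 °C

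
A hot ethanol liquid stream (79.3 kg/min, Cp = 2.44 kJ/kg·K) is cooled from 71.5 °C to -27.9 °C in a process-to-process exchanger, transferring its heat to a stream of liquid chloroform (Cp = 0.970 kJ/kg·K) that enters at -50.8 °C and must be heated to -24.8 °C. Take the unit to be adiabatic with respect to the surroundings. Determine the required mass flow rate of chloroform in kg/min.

Heat released by hot stream: Q = 79.3 × 2.44 × (71.5 − -27.9) = 19233 kJ/min
Energy balance on cold side (adiabatic exchanger): Q = ṁ_c·Cp_c·(T_c,out − T_c,in)
ṁ_c = 19233 / [0.970 × (-24.8 − -50.8)] = 762.61 kg/min

ṁ_c = 763 kg/min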